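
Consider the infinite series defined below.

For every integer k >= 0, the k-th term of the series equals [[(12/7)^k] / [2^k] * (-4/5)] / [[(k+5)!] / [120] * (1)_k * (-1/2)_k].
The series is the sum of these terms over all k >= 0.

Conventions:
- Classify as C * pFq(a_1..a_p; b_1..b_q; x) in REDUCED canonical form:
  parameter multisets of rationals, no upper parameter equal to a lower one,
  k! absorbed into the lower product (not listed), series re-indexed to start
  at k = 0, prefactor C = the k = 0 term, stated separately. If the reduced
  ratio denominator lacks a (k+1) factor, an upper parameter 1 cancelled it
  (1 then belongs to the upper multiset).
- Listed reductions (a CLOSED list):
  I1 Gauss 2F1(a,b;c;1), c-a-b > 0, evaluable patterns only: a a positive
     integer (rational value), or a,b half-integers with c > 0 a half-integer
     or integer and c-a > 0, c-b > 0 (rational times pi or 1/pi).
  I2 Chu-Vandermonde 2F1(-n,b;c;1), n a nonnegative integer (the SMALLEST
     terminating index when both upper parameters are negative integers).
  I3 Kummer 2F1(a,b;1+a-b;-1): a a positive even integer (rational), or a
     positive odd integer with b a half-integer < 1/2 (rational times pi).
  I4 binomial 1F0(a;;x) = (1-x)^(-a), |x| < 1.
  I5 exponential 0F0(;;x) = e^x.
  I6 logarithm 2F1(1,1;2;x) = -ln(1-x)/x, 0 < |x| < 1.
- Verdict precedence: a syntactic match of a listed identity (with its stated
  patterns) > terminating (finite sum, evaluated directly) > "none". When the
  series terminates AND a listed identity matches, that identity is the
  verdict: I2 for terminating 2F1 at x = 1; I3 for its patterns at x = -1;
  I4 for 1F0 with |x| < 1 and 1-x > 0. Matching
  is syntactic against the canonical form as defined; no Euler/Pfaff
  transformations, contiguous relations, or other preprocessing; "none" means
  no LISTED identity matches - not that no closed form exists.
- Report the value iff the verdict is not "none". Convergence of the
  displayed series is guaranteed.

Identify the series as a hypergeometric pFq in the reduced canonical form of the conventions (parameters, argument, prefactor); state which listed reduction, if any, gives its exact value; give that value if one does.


This is -4/5 * 0F2(-; -1/2, 6; 6/7) in reduced canonical form. Verdict: none. Every listed pattern misses the 0F2 form at 6/7, upper {-}.

Structural cue: with t_0 = -4/5, the denominator's factorial ratio (prefactor -4/5) is a lower Pochhammer.
Step ratio: r(k) = (6/7) * 1 / [(k-1/2) (k+6) (k+1)] ; factor over Q: parameters, x = (6/7), and C = -4/5.


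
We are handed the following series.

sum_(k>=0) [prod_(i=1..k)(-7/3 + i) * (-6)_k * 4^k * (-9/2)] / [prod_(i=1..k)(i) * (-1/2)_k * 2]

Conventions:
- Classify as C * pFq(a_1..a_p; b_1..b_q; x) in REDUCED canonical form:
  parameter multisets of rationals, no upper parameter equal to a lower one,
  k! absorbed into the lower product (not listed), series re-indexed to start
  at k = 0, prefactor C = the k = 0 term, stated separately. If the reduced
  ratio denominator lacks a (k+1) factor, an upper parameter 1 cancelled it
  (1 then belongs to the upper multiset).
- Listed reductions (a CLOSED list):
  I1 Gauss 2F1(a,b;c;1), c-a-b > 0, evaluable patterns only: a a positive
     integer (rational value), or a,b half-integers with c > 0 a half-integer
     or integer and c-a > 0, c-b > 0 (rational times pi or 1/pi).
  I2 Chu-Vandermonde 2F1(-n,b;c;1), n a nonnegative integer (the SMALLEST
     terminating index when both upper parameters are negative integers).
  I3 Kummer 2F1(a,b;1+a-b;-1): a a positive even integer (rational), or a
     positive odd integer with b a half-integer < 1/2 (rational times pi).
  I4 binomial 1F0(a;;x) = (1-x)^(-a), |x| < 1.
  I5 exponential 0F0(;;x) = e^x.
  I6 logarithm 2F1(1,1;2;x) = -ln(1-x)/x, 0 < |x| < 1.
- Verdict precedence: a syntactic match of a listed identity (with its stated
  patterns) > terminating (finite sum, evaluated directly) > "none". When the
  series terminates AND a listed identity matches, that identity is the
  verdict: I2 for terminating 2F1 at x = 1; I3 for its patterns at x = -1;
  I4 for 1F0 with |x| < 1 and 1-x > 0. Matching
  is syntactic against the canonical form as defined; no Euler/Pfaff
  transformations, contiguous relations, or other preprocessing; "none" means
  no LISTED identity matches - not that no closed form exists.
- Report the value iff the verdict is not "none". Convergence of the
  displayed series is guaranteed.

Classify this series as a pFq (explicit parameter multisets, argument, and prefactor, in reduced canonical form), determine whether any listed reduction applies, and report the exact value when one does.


At argument 4: a 2F1 with upper {-6, -4/3}, lower {-1/2}, scaled by C = -9/4. Verdict: terminating at k = 6: the factor (-6)_k kills every later term; summing the 7 survivors is exact. Exact value: 51623435/61236.

Key step: with t_0 = -9/4, the running product (C = -9/4, x = 4) telescopes to a rising factorial.
Consecutive-term ratio: r(k) = 4 * (k-6) (k-4/3) / [(k-1/2) (k+1)] - rational; roots negated = parameters, x = 4, C = -9/4.


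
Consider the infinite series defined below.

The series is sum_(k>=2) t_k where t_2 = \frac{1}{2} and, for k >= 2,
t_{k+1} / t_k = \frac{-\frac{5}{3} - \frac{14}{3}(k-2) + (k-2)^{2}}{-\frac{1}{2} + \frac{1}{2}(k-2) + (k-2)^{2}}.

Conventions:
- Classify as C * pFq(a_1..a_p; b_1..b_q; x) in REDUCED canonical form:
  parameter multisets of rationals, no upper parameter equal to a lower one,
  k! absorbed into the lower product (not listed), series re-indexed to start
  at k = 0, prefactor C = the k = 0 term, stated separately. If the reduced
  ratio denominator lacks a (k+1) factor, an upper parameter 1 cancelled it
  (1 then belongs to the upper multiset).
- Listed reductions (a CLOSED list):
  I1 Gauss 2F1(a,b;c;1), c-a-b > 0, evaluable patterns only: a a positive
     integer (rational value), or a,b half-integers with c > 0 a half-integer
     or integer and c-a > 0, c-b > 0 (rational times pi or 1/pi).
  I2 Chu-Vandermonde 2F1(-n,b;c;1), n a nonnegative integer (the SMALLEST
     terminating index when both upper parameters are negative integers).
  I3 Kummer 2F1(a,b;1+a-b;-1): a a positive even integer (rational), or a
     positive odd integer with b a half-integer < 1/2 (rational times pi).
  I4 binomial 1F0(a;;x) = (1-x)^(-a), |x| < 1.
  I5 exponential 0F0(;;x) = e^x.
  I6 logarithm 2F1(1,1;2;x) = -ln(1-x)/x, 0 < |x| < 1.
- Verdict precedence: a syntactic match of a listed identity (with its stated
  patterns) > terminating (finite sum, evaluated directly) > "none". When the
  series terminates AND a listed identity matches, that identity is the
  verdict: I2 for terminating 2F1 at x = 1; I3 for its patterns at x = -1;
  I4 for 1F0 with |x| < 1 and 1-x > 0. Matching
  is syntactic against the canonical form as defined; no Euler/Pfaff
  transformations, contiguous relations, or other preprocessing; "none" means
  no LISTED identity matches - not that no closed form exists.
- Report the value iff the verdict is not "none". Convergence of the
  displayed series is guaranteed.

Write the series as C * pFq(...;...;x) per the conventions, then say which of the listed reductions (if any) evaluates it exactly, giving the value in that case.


Classification (C = \frac{1}{2}): 2F1 with upper {-5, \frac{1}{3}}, lower {-\frac{1}{2}}, argument x = 1. Verdict: Chu-Vandermonde (I2) applies (terminating 2F1 at x = 1 with n = 5, b = 1/3, c = -\frac{1}{2}). Value: \frac{247}{1458}.

The tell: t_0 being \frac{1}{2}, factor the ratio over Q (C = 1/2): negated roots = parameters.
Adjacent-term ratio: r(k) = 1 * (k-5) (k+\frac{1}{3}) / [(k-\frac{1}{2}) (k+1)] - rational in k. x = 1; t_0 = \frac{1}{2}; negate the roots.


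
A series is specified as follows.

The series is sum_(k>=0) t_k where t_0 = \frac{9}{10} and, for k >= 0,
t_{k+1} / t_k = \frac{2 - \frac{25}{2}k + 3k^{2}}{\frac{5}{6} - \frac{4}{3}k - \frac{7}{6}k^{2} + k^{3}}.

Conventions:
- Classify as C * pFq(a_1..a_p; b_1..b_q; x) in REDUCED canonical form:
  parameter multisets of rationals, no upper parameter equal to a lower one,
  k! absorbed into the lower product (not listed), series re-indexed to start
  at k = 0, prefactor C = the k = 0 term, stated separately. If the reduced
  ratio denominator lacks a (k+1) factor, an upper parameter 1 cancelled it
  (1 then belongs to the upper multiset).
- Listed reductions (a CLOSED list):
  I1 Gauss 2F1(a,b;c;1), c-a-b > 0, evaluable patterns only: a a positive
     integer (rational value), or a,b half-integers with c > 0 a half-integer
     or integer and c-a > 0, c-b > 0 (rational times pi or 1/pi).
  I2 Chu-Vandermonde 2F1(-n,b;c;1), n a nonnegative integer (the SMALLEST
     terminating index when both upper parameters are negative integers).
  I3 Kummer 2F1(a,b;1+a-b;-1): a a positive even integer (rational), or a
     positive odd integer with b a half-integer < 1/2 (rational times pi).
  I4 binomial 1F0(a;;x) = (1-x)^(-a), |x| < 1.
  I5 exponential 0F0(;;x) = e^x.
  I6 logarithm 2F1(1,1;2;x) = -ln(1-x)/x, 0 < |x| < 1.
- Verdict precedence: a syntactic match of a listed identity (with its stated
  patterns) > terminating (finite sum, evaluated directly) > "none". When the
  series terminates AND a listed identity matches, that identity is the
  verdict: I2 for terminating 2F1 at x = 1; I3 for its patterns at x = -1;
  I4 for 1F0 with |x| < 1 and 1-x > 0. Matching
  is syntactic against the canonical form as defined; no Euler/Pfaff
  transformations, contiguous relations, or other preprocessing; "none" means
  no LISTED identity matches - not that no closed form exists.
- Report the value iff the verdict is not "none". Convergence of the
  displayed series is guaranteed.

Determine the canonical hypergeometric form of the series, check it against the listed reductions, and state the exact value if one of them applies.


x = 3 here; the reduced form reads 2F2, upper {-4, -\frac{1}{6}}, lower {-\frac{5}{3}, -\frac{1}{2}}, C = \frac{9}{10}. Verdict: terminating - no listed pattern fits, but -4 in the upper list cuts the series at k = 4; direct evaluation. Hence: -\frac{2979}{80}.

Key observation: x = 3 and factor the ratio over Q (C = 9/10): negated roots = parameters.
Consecutive-term ratio: r(k) = 3 * (k-4) (k-\frac{1}{6}) / [(k-\frac{5}{3}) (k-\frac{1}{2}) (k+1)] - rational in k. x = 3; t_0 = \frac{9}{10}; negate the roots.


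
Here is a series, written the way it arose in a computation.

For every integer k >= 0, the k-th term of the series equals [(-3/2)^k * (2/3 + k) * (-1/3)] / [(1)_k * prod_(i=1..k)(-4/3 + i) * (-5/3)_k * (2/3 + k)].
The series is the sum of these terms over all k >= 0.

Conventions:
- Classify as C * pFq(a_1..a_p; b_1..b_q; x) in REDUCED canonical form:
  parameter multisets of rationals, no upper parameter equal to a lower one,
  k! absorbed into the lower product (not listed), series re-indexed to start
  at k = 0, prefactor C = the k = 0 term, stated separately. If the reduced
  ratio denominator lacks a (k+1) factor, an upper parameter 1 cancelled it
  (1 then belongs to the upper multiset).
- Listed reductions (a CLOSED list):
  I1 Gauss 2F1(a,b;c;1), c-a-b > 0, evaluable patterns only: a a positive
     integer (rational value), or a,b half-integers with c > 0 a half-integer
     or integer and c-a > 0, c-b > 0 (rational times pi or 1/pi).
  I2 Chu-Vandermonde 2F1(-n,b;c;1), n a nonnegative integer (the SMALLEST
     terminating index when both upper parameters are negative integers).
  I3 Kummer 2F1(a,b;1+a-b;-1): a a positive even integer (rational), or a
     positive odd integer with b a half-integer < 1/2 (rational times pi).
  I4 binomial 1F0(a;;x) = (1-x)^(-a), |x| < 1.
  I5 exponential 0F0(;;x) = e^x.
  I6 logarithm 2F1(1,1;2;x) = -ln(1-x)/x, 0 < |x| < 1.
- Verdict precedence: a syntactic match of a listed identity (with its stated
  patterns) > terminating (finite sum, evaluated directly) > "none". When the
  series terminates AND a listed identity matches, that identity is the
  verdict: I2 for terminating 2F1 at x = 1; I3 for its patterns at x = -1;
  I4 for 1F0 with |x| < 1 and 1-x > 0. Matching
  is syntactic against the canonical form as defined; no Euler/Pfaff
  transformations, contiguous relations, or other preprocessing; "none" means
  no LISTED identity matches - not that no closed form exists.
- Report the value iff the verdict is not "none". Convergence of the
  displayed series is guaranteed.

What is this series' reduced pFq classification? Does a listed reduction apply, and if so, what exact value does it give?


At argument -3/2: a 0F2 with upper {-}, lower {-5/3, -1/3}, scaled by C = -1/3. Verdict: no listed reduction: x = -3/2 and upper {-} fail every I1-I6 pattern.

Key observation: t_0 being -1/3, striking the common factor k + 2/3 reduces the term (C = -1/3, x = -3/2).
Consecutive-term ratio: r(k) = (-3/2) * 1 / [(k-5/3) (k-1/3) (k+1)] - rational; roots negated = parameters, x = (-3/2), C = -1/3.


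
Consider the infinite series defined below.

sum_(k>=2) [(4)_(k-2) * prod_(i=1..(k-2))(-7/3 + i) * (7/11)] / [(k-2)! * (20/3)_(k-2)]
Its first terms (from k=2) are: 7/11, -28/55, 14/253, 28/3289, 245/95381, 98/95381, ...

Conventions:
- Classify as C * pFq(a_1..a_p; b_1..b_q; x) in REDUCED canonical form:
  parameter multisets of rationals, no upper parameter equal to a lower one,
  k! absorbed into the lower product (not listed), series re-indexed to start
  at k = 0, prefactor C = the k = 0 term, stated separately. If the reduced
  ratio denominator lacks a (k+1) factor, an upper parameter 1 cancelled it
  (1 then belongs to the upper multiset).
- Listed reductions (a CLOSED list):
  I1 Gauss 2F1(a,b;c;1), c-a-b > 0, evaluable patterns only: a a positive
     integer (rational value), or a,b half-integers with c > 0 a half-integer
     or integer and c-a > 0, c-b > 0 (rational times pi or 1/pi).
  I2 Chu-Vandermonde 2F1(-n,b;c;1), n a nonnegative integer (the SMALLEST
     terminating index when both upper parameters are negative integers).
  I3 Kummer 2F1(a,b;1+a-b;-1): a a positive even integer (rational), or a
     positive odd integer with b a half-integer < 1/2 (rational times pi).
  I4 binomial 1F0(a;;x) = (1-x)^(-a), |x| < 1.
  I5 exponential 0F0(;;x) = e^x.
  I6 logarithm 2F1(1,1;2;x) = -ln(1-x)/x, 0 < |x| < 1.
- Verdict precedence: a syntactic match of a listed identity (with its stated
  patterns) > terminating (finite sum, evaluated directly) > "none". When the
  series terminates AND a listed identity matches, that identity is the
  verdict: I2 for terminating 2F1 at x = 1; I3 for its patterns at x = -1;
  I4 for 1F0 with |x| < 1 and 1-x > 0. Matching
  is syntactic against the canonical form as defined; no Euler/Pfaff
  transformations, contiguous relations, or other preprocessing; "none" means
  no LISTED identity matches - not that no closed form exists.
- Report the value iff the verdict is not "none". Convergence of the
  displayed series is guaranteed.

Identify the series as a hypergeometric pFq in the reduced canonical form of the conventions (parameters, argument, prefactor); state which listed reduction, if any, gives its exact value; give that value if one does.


Reduced: x = 1, 2F1, upper = {-4/3, 4}, lower = {20/3}, C = 7/11. Verdict: Gauss (I1, integer-parameter pattern) matches (x = 1: the Gamma ratio telescopes since c-a-b = 4 > 0 and a = 4 in Z>0). Its exact value is 238/1215.

Key observation: t_0 = 7/11 here, and the running product (prefactor 7/11) telescopes to a rising factorial.
Adjacent-term ratio: r(k) = 1 * (k-4/3) (k+4) / [(k+20/3) (k+1)] ; factor over Q: parameters, x = 1, and C = 7/11.


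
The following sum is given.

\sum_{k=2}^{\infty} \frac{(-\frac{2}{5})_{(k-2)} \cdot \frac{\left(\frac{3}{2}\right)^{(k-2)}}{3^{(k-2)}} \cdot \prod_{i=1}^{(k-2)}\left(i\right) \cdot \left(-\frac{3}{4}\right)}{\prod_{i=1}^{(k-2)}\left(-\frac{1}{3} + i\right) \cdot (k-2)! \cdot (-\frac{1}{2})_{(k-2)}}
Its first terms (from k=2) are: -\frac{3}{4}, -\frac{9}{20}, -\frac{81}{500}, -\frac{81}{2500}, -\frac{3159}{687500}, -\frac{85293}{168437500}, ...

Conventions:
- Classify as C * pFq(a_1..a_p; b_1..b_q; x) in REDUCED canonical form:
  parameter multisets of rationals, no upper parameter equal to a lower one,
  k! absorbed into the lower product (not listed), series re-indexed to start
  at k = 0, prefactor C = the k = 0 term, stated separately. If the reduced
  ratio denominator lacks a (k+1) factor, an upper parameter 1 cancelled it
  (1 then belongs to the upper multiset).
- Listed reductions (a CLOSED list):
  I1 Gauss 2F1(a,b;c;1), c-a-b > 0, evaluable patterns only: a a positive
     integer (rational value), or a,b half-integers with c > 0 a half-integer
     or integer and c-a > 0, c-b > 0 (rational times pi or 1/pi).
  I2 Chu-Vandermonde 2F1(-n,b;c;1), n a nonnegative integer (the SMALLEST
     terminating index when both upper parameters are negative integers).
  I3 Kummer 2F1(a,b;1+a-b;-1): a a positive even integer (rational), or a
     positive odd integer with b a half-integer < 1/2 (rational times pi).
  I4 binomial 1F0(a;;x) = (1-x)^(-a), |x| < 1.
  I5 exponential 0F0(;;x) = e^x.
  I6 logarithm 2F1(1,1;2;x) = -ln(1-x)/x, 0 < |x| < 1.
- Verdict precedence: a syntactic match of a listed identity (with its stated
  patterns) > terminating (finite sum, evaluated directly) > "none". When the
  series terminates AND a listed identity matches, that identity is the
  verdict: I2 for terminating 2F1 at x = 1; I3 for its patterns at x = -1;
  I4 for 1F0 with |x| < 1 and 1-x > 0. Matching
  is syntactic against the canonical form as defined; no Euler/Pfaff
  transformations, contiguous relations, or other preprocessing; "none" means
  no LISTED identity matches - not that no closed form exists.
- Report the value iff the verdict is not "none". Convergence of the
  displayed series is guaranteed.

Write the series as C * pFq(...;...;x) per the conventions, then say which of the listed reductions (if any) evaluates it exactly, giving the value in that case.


First insight: x = \frac{1}{2} and the two k-th powers (prefactor -3/4) combine into one argument.
Step ratio: r(k) = \frac{1}{2} * (k-\frac{2}{5}) (k+1) / [(k-\frac{1}{2}) (k+\frac{2}{3}) (k+1)] ; factor over Q: parameters, x = \frac{1}{2}, and C = -\frac{3}{4}.

With C = -\frac{3}{4}: the canonical form is 2F2(-\frac{2}{5}, 1; -\frac{1}{2}, \frac{2}{3}; \frac{1}{2}). Verdict: none - this 2F2 at x = \frac{1}{2} matches no listed pattern, and upper {-\frac{2}{5}, 1} holds no stopper.


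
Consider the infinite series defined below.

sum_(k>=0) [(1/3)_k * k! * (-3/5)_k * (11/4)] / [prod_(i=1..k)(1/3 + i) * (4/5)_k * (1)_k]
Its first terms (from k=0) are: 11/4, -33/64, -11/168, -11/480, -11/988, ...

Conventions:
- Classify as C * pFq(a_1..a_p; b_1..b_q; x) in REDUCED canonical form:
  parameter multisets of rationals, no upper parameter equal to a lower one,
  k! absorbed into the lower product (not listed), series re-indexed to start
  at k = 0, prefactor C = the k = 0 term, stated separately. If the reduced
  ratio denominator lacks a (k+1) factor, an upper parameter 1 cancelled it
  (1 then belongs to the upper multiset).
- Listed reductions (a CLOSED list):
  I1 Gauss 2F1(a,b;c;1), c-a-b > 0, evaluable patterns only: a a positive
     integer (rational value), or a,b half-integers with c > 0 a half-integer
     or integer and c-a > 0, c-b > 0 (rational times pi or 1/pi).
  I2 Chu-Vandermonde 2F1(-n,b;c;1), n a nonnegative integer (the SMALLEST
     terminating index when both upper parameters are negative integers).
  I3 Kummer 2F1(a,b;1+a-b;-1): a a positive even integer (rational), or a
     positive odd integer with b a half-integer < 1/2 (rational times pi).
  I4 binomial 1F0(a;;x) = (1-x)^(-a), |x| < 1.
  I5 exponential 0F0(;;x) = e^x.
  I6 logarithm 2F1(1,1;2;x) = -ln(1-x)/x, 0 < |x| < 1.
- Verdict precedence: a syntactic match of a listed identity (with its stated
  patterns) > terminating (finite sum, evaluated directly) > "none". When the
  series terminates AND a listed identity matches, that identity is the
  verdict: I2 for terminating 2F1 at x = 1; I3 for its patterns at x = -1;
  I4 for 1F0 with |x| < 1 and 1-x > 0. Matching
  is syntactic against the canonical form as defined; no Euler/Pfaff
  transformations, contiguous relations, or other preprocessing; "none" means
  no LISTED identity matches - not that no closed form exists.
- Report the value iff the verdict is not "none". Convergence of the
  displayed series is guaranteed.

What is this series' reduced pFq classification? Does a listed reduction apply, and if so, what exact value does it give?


Canonical form: C = 11/4 times 3F2 with upper {-3/5, 1/3, 1}, lower {4/5, 4/3}, x = 1. Verdict: none. Every listed pattern misses the 3F2 form at 1, upper {-3/5, 1/3, 1}.

First insight: x = 1 and the factorial ratio (C = 11/4, x = 1) (k+a-1)!/(a-1)! is a rising factorial (a)_k.
Consecutive-term ratio: r(k) = 1 * (k-3/5) (k+1/3) (k+1) / [(k+4/5) (k+4/3) (k+1)] - poly over poly, x = 1 from leading terms; C = 11/4 at k = 0.


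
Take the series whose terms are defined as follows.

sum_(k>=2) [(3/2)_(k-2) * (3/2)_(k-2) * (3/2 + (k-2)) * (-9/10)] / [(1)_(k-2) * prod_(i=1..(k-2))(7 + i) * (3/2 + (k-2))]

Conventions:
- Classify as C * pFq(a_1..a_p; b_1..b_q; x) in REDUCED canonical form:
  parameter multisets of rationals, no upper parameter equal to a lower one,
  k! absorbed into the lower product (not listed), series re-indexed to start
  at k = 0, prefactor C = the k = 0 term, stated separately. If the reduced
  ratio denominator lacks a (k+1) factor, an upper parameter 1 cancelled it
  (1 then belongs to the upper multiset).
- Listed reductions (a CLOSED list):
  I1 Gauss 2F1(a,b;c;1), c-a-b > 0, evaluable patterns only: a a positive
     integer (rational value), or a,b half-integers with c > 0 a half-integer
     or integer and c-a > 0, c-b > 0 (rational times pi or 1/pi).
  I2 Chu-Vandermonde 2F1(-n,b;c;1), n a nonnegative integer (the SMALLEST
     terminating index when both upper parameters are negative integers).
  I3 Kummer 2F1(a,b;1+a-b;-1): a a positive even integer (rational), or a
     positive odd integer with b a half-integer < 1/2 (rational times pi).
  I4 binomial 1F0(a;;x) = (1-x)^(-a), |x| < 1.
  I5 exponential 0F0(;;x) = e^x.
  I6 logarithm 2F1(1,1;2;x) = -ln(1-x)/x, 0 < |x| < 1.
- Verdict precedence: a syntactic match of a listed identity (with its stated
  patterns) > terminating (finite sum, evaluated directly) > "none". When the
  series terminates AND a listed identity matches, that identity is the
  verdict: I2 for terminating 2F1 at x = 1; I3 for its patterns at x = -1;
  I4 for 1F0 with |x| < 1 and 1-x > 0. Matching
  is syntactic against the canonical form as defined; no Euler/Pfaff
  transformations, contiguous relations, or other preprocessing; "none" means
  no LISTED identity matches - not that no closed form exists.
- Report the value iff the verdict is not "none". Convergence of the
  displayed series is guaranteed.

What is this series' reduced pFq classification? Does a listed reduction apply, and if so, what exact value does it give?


Structural cue: t_0 being -9/10, striking the common factor k + 3/2 reduces the term (C = -9/10).
Adjacent-term ratio: r(k) = 1 * (k+3/2) (k+3/2) / [(k+8) (k+1)] ; factor over Q: parameters, x = 1, and C = -9/10.

x = 1 here; the reduced form reads 2F1, upper {3/2, 3/2}, lower {8}, C = -9/10. Verdict: Gauss's theorem I1 (half-integer case) fires (x = 1; upper {3/2, 3/2} half-integers, c = 8 in the evaluable pattern). Value: (-262144/63525) / pi.


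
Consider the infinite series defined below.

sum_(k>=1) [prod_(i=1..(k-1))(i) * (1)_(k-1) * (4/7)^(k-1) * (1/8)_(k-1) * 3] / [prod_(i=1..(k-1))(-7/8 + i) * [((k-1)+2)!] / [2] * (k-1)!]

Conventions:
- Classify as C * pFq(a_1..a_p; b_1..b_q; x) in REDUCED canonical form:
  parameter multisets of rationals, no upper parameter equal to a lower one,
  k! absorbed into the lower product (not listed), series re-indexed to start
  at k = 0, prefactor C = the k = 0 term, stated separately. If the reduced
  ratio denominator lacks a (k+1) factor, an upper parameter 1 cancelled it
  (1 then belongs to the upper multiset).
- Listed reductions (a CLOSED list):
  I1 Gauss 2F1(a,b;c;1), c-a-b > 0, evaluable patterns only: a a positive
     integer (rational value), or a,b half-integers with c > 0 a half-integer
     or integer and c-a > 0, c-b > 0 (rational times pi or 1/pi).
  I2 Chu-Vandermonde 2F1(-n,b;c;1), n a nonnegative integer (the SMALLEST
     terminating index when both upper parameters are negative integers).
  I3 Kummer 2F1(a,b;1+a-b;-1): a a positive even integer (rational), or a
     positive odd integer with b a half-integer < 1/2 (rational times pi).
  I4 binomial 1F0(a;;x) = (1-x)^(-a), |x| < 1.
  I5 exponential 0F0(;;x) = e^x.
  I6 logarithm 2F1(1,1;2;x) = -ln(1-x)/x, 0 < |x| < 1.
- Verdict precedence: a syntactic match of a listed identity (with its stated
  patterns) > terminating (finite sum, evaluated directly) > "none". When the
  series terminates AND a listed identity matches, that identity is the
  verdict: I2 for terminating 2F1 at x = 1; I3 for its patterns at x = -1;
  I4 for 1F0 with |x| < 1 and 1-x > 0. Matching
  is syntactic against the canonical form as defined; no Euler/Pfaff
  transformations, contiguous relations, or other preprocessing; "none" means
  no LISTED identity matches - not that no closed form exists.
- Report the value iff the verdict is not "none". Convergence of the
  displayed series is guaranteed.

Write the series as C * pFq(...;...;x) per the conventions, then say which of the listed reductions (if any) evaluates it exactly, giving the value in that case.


This is 3 * 2F1(1, 1; 3; 4/7) in reduced canonical form. Verdict: none. No listed pattern accepts 2F1(1, 1; 3; 4/7).

Key observation: x = (4/7) and the lower running product (C = 3) is a rising factorial.
Consecutive-term ratio: r(k) = (4/7) * (k+1) (k+1) / [(k+3) (k+1)] - rational; roots negated = parameters, x = (4/7), C = 3.


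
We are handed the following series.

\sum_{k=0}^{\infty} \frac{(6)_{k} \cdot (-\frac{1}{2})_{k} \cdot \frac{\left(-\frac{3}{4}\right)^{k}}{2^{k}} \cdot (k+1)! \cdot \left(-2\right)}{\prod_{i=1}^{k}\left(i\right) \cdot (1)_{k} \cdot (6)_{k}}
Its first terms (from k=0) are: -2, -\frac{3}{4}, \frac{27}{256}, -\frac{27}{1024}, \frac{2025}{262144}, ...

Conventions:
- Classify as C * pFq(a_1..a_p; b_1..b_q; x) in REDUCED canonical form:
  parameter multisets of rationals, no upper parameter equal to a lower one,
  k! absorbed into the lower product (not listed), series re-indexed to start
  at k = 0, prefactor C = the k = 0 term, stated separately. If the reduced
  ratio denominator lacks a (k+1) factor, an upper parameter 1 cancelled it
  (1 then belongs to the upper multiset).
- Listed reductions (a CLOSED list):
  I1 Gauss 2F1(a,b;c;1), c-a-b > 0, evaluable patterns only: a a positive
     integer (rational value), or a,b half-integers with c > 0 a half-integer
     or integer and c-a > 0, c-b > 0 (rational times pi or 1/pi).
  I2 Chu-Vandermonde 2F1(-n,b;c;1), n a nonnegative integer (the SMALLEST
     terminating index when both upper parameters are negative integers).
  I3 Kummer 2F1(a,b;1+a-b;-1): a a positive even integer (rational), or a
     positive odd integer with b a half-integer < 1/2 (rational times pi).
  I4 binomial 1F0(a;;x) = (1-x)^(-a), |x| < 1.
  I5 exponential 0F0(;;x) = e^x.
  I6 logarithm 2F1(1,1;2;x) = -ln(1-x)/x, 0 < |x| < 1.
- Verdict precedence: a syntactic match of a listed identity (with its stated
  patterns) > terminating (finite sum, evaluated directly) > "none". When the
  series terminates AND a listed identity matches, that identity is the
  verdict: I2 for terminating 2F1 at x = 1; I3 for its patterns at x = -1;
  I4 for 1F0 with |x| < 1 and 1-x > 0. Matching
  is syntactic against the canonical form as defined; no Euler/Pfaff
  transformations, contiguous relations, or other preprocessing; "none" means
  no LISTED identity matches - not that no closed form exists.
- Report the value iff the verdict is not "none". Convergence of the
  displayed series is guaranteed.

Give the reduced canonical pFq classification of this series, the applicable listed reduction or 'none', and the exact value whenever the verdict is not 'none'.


With C = -2: the canonical form is 2F1(-\frac{1}{2}, 2; 1; -\frac{3}{8}). Verdict: none here - no I1-I6 shape fits x = -\frac{3}{8} with lower {1}.

The tell: t_0 being -2, the two k-th powers (C = -2) combine into one argument.
Consecutive-term ratio: r(k) = -\frac{3}{8} * (k-\frac{1}{2}) (k+2) / [(k+1) (k+1)] - poly over poly, x = -\frac{3}{8} from leading terms; C = -2 at k = 0.


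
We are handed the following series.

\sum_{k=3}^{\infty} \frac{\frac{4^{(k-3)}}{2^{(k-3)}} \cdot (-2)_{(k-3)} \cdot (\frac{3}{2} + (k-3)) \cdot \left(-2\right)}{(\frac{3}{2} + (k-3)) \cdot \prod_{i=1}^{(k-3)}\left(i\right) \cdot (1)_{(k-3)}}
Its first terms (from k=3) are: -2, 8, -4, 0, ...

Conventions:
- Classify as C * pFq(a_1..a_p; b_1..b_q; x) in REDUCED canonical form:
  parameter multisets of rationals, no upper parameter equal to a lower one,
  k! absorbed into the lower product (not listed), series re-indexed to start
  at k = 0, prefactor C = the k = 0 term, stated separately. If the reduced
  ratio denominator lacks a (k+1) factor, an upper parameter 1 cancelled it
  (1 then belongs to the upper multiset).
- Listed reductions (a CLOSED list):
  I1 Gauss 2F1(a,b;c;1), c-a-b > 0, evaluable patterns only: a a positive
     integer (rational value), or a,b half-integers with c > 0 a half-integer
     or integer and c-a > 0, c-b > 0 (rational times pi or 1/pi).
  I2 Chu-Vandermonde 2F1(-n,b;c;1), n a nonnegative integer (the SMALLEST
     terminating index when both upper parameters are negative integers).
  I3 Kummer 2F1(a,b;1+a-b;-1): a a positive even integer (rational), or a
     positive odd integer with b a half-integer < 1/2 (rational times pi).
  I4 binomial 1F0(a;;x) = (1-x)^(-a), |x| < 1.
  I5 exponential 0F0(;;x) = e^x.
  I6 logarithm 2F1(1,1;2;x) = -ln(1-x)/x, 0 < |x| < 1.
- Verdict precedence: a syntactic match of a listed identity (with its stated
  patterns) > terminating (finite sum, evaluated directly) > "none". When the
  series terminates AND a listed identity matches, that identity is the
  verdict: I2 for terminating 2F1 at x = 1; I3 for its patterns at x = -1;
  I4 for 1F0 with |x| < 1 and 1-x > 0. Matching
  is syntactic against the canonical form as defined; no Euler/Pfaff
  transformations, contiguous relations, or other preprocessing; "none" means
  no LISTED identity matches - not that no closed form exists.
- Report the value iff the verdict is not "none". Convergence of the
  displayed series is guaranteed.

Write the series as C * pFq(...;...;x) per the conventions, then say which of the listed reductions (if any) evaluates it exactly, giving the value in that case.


Canonical form: C = -2 times 1F1 with upper {-2}, lower {1}, x = 2. Verdict: terminating. (-2)_k vanishes past k = 2, leaving a 3-term sum, computed directly. Its exact value is 2.

Key step: t_0 = -2 here, and the factor k + 3/2 cancels (top and bottom), leaving C = -2, x = 2.
Step ratio: r(k) = 2 * (k-2) / [(k+1) (k+1)] - poly over poly, x = 2 from leading terms; C = -2 at k = 0.


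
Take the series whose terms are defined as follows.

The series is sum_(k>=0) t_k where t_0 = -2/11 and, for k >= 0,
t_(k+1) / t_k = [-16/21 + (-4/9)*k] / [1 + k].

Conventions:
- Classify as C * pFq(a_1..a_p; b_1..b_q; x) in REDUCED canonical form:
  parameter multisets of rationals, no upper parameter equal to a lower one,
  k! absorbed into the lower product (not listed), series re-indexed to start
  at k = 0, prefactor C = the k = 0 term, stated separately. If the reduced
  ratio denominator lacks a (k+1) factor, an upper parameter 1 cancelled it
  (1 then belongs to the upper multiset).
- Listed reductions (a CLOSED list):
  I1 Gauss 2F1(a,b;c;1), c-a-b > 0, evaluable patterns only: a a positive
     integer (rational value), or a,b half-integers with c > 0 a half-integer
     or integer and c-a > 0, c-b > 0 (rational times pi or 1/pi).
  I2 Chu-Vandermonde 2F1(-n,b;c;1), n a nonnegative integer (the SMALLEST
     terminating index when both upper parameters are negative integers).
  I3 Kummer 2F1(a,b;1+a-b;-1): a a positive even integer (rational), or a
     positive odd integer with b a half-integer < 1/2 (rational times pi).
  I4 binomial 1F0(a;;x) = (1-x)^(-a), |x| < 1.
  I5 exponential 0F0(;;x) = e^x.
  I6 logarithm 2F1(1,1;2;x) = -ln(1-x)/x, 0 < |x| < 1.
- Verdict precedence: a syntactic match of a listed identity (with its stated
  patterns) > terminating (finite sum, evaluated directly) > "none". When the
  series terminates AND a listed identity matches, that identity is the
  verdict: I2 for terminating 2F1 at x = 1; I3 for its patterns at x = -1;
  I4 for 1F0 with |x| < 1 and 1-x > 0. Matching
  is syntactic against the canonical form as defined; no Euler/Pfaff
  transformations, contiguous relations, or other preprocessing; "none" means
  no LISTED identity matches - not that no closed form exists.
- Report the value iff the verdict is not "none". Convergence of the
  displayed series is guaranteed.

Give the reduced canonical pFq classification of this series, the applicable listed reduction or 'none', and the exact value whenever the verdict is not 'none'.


The series (x = -4/9) is 1F0: upper {12/7}, lower {-}, prefactor -2/11. Verdict: this is the binomial series (I4) (the 1F0 binomial series: exponent -12/7, x = -4/9). Value: (-2/11) * (13/9)^(-12/7).

Key step: x = (-4/9) and roots of the ratio polynomials (C = -2/11, x = -4/9) are the negated parameters.
Consecutive-term ratio: r(k) = (-4/9) * (k+12/7) / [(k+1)] - rational in k, leading ratio (-4/9); with t_0 = -2/11, classification follows.


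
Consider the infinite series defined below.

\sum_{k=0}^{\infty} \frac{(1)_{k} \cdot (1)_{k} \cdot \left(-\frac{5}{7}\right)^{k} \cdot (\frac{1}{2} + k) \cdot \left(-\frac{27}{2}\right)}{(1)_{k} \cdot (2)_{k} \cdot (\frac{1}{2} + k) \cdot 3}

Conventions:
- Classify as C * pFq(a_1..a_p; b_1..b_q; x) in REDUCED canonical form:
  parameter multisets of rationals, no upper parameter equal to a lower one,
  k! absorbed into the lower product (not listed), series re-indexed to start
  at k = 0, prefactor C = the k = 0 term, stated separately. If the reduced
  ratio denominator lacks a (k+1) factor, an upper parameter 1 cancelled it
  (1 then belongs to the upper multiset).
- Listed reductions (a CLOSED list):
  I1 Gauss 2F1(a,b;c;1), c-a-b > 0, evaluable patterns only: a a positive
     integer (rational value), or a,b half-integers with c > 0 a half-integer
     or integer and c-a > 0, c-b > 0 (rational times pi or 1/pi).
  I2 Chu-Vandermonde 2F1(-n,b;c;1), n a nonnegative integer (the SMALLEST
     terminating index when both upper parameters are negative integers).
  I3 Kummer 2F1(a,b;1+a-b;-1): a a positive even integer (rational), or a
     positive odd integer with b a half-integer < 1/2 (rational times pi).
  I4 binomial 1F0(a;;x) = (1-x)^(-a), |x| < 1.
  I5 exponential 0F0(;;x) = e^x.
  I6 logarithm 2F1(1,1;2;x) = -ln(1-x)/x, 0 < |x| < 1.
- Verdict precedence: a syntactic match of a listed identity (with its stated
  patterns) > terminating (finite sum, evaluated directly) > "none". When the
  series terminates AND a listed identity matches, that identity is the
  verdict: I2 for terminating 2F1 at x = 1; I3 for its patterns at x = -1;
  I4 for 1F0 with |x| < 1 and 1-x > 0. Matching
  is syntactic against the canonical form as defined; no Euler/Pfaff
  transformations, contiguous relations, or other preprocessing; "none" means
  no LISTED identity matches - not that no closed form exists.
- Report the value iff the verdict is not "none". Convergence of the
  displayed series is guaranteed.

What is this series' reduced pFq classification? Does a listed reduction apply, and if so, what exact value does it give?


This is -\frac{9}{2} * 2F1(1, 1; 2; -\frac{5}{7}) in reduced canonical form. Verdict: the logarithmic series (I6) applies (the logarithm: parameters (1,1;2), x = -\frac{5}{7}). Exact value: \left(-\frac{63}{10}\right) \cdot \ln\left(\frac{12}{7}\right).

Key observation: t_0 being -\frac{9}{2}, the constant factors (prefactor -9/2) combine into one prefactor.
Adjacent-term ratio: r(k) = -\frac{5}{7} * (k+1) (k+1) / [(k+2) (k+1)] - rational in k. x = -\frac{5}{7}; t_0 = -\frac{9}{2}; negate the roots.


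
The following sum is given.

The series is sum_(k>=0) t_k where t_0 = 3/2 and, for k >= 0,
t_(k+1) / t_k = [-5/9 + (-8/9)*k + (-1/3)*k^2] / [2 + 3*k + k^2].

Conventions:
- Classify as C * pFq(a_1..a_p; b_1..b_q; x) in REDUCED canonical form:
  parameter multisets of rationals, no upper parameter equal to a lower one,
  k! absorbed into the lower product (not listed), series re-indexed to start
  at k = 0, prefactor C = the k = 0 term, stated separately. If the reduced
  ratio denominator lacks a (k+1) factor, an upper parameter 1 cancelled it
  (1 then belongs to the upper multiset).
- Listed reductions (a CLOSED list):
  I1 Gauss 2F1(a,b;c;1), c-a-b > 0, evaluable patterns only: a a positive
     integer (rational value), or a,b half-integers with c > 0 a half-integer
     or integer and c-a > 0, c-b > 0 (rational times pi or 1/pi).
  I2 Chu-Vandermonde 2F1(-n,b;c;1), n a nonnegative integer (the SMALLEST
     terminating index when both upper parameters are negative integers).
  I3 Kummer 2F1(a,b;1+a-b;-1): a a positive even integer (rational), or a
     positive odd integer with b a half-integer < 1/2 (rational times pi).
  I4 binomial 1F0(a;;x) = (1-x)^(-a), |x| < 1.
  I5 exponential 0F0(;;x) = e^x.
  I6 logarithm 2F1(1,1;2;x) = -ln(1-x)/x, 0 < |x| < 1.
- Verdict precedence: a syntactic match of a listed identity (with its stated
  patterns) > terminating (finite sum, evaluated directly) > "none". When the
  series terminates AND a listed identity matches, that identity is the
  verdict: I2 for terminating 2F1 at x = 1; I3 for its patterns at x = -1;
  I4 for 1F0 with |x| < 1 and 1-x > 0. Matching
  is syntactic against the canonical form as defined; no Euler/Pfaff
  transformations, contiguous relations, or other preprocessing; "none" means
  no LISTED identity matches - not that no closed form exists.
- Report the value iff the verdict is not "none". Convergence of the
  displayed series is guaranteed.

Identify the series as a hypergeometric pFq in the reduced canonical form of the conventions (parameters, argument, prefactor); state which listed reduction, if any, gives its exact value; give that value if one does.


Classification (C = 3/2): 2F1 with upper {1, 5/3}, lower {2}, argument x = -1/3. Verdict: none. No listed pattern accepts 2F1(1, 5/3; 2; -1/3).

The tell: with t_0 = 3/2, factor the ratio over Q (C = 3/2): negated roots = parameters.
Ratio: r(k) = (-1/3) * (k+1) (k+5/3) / [(k+2) (k+1)] - rational; roots negated = parameters, x = (-1/3), C = 3/2.


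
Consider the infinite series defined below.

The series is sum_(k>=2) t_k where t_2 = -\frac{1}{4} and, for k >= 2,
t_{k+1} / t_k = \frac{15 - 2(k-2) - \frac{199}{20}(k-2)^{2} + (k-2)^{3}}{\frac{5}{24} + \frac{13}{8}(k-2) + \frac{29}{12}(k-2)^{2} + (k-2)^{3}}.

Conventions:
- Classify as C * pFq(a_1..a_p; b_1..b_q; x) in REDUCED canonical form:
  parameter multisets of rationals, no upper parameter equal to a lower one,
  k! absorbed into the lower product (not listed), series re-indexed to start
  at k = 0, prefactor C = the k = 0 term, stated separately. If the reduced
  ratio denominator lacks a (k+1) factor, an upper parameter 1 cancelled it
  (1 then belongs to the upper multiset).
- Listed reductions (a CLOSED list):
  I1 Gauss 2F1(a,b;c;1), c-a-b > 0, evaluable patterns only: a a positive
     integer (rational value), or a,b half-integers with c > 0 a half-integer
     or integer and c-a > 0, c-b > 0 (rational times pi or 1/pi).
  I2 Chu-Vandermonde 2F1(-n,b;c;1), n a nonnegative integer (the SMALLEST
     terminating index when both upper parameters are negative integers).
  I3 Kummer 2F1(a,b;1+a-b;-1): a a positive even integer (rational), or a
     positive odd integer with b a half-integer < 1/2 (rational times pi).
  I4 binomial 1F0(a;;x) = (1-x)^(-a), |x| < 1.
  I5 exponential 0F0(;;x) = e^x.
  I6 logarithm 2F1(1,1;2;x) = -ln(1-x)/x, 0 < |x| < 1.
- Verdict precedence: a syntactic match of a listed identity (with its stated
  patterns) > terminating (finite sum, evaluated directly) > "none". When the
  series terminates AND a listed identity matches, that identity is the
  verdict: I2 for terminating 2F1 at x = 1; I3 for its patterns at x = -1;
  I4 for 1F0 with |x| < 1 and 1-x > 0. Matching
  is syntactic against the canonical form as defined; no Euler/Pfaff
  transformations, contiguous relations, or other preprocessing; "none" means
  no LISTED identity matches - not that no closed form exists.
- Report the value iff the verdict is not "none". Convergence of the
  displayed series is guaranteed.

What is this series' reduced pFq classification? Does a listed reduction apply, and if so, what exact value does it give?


First insight: with t_0 = -\frac{1}{4}, the parameter 5/4 appears in both the upper and lower lists and cancels.
Consecutive-term ratio: r(k) = 1 * (k-10) (k-\frac{6}{5}) / [(k+\frac{1}{6}) (k+1)] - rational; roots negated = parameters, x = 1, C = -\frac{1}{4}.

At argument 1: a 2F1 with upper {-10, -\frac{6}{5}}, lower {\frac{1}{6}}, scaled by C = -\frac{1}{4}. Verdict: this is Vandermonde's identity (I2) (terminating 2F1 at x = 1 with n = 10, b = -6/5, c = \frac{1}{6}). Sum: -\frac{63093617696258689261}{2466290825195312500}.
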